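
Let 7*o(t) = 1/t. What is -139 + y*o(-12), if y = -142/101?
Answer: -589567/4242 ≈ -138.98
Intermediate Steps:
y = -142/101 (y = -142*1/101 = -142/101 ≈ -1.4059)
o(t) = 1/(7*t)
-139 + y*o(-12) = -139 - 142/(707*(-12)) = -139 - 142*(-1)/(707*12) = -139 - 142/101*(-1/84) = -139 + 71/4242 = -589567/4242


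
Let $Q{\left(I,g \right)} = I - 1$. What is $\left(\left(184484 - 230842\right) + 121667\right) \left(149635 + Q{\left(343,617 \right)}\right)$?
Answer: $11294617893$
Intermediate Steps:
$Q{\left(I,g \right)} = -1 + I$
$\left(\left(184484 - 230842\right) + 121667\right) \left(149635 + Q{\left(343,617 \right)}\right) = \left(\left(184484 - 230842\right) + 121667\right) \left(149635 + \left(-1 + 343\right)\right) = \left(-46358 + 121667\right) \left(149635 + 342\right) = 75309 \cdot 149977 = 11294617893$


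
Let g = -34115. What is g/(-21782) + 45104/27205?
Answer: 1910553903/592579310 ≈ 3.2241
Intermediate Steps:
g/(-21782) + 45104/27205 = -34115/(-21782) + 45104/27205 = -34115*(-1/21782) + 45104*(1/27205) = 34115/21782 + 45104/27205 = 1910553903/592579310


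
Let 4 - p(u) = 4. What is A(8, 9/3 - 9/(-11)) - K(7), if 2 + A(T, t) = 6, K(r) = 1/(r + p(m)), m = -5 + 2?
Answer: 27/7 ≈ 3.8571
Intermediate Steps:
m = -3
p(u) = 0 (p(u) = 4 - 1*4 = 4 - 4 = 0)
K(r) = 1/r (K(r) = 1/(r + 0) = 1/r)
A(T, t) = 4 (A(T, t) = -2 + 6 = 4)
A(8, 9/3 - 9/(-11)) - K(7) = 4 - 1/7 = 4 - 1*⅐ = 4 - ⅐ = 27/7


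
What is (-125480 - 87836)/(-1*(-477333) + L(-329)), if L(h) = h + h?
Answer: -213316/476675 ≈ -0.44751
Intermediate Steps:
L(h) = 2*h
(-125480 - 87836)/(-1*(-477333) + L(-329)) = (-125480 - 87836)/(-1*(-477333) + 2*(-329)) = -213316/(477333 - 658) = -213316/476675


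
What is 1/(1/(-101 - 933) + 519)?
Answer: 1034/536645 ≈ 0.0019268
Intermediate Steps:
1/(1/(-101 - 933) + 519) = 1/(1/(-1034) + 519) = 1/(-1/1034 + 519) = 1/(536645/1034) = 1034/536645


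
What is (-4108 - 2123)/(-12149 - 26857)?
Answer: 2077/13002 ≈ 0.15974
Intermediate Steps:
(-4108 - 2123)/(-12149 - 26857) = -6231/(-39006) = -6231*(-1/39006) = 2077/13002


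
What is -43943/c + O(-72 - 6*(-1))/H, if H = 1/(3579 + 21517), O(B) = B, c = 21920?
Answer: -36306929063/21920 ≈ -1.6563e+6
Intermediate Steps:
H = 1/25096 ≈ 3.9847e-5
-43943/c + O(-72 - 6*(-1))/H = -43943/21920 + (-72 - 6*(-1))/(1/25096) = -43943*1/21920 + (-72 + 6)*25096 = -43943/21920 - 66*25096 = -43943/21920 - 1656336 = -36306929063/21920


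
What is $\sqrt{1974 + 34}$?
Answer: $2 \sqrt{502} \approx 44.811$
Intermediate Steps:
$\sqrt{1974 + 34} = \sqrt{2008} = 2 \sqrt{502}$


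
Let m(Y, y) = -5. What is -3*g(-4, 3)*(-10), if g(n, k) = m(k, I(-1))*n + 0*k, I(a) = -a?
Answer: 600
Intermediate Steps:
g(n, k) = -5*n (g(n, k) = -5*n + 0*k = -5*n + 0 = -5*n)
-3*g(-4, 3)*(-10) = -(-15)*(-4)*(-10) = -3*20*(-10) = -60*(-10) = 600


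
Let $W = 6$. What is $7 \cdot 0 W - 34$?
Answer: $-34$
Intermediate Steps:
$7 \cdot 0 W - 34 = 7 \cdot 0 \cdot 6 - 34 = 0 \cdot 6 - 34 = 0 - 34 = -34$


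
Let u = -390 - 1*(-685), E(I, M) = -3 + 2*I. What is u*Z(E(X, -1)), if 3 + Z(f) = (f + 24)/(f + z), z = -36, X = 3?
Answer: -12390/11 ≈ -1126.4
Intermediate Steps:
u = 295 (u = -390 + 685 = 295)
Z(f) = -3 + (24 + f)/(-36 + f) (Z(f) = -3 + (f + 24)/(f - 36) = -3 + (24 + f)/(-36 + f))
u*Z(E(X, -1)) = 295*(2*(66 - (-3 + 2*3))/(-36 + (-3 + 2*3))) = 295*(2*(66 - (-3 + 6))/(-36 + (-3 + 6))) = 295*(2*(66 - 1*3)/(-36 + 3)) = 295*(2*(66 - 3)/(-33)) = 295*(2*(-1/33)*63) = 295*(-42/11) = -12390/11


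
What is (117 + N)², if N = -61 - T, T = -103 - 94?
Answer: 64009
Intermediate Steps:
T = -197
N = 136 (N = -61 - 1*(-197) = -61 + 197 = 136)
(117 + N)² = (117 + 136)² = 253² = 64009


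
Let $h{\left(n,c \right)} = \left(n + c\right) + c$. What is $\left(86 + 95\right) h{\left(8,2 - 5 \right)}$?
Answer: $362$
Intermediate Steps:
$h{\left(n,c \right)} = n + 2 c$ ($h{\left(n,c \right)} = \left(c + n\right) + c = n + 2 c$)
$\left(86 + 95\right) h{\left(8,2 - 5 \right)} = \left(86 + 95\right) \left(8 + 2 \left(2 - 5\right)\right) = 181 \left(8 + 2 \left(2 - 5\right)\right) = 181 \left(8 + 2 \left(-3\right)\right) = 181 \left(8 - 6\right) = 181 \cdot 2 = 362$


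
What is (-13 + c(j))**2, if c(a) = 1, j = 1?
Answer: 144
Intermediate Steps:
(-13 + c(j))**2 = (-13 + 1)**2 = (-12)**2 = 144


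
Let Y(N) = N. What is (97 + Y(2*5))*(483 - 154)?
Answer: 35203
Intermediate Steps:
(97 + Y(2*5))*(483 - 154) = (97 + 2*5)*(483 - 154) = (97 + 10)*329 = 107*329 = 35203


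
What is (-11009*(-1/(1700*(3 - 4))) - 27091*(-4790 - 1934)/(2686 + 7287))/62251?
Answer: 309562010043/1055409679100 ≈ 0.29331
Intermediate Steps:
(-11009*(-1/(1700*(3 - 4))) - 27091*(-4790 - 1934)/(2686 + 7287))/62251 = (-11009/(340*(-5*(-1))) - 27091/(9973/(-6724)))*(1/62251) = (-11009/(340*5) - 27091/(9973*(-1/6724)))*(1/62251) = (-11009/1700 - 27091/(-9973/6724))*(1/62251) = (-11009*1/1700 - 27091*(-6724/9973))*(1/62251) = (-11009/1700 + 182159884/9973)*(1/62251) = (309562010043/16954100)*(1/62251) = 309562010043/1055409679100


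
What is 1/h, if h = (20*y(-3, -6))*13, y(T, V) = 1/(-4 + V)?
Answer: -1/26 ≈ -0.038462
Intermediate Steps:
h = -26 (h = (20/(-4 - 6))*13 = (20/(-10))*13 = (20*(-⅒))*13 = -2*13 = -26)
1/h = 1/(-26) = -1/26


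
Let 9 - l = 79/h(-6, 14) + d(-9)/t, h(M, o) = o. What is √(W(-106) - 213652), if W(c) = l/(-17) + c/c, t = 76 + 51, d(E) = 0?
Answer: I*√12102058430/238 ≈ 462.22*I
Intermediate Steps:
t = 127
l = 47/14 (l = 9 - (79/14 + 0/127) = 9 - (79*(1/14) + 0*(1/127)) = 9 - (79/14 + 0) = 9 - 1*79/14 = 9 - 79/14 = 47/14 ≈ 3.3571)
W(c) = 191/238 (W(c) = (47/14)/(-17) + c/c = (47/14)*(-1/17) + 1 = -47/238 + 1 = 191/238)
√(W(-106) - 213652) = √(191/238 - 213652) = √(-50848985/238) = I*√12102058430/238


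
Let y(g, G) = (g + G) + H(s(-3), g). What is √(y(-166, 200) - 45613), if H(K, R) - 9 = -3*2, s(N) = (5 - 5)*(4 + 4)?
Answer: 6*I*√1266 ≈ 213.49*I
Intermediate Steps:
s(N) = 0 (s(N) = 0*8 = 0)
H(K, R) = 3 (H(K, R) = 9 - 3*2 = 9 - 6 = 3)
y(g, G) = 3 + G + g (y(g, G) = (g + G) + 3 = (G + g) + 3 = 3 + G + g)
√(y(-166, 200) - 45613) = √((3 + 200 - 166) - 45613) = √(37 - 45613) = √(-45576) = 6*I*√1266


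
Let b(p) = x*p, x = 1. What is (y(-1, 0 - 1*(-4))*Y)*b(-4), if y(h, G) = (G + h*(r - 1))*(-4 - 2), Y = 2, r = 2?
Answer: 144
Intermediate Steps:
b(p) = p (b(p) = 1*p = p)
y(h, G) = -6*G - 6*h (y(h, G) = (G + h*(2 - 1))*(-4 - 2) = (G + h*1)*(-6) = (G + h)*(-6) = -6*G - 6*h)
(y(-1, 0 - 1*(-4))*Y)*b(-4) = ((-6*(0 - 1*(-4)) - 6*(-1))*2)*(-4) = ((-6*(0 + 4) + 6)*2)*(-4) = ((-6*4 + 6)*2)*(-4) = ((-24 + 6)*2)*(-4) = -18*2*(-4) = -36*(-4) = 144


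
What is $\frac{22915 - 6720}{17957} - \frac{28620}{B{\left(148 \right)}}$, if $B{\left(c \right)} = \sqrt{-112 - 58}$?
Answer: $\frac{16195}{17957} + \frac{2862 i \sqrt{170}}{17} \approx 0.90188 + 2195.1 i$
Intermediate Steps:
$B{\left(c \right)} = i \sqrt{170}$ ($B{\left(c \right)} = \sqrt{-170} = i \sqrt{170}$)
$\frac{22915 - 6720}{17957} - \frac{28620}{B{\left(148 \right)}} = \frac{22915 - 6720}{17957} - \frac{28620}{i \sqrt{170}} = 16195 \cdot \frac{1}{17957} - 28620 \left(- \frac{i \sqrt{170}}{170}\right) = \frac{16195}{17957} + \frac{2862 i \sqrt{170}}{17}$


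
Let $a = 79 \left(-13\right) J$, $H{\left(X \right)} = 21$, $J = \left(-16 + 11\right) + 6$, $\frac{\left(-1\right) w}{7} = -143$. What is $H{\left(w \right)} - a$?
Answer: $1048$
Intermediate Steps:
$w = 1001$ ($w = \left(-7\right) \left(-143\right) = 1001$)
$J = 1$ ($J = -5 + 6 = 1$)
$a = -1027$ ($a = 79 \left(-13\right) 1 = \left(-1027\right) 1 = -1027$)
$H{\left(w \right)} - a = 21 - -1027 = 21 + 1027 = 1048$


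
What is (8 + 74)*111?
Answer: 9102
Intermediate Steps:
(8 + 74)*111 = 82*111 = 9102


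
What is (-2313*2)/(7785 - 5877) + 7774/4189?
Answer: -252529/444034 ≈ -0.56872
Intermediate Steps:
(-2313*2)/(7785 - 5877) + 7774/4189 = -4626/1908 + 7774*(1/4189) = -4626*1/1908 + 7774/4189 = -257/106 + 7774/4189 = -252529/444034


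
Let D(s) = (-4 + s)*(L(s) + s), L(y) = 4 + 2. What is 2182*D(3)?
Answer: -19638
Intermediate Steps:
L(y) = 6
D(s) = (-4 + s)*(6 + s)
2182*D(3) = 2182*(-24 + 3² + 2*3) = 2182*(-24 + 9 + 6) = 2182*(-9) = -19638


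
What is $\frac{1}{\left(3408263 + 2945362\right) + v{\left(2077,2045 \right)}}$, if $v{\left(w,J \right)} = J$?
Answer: $\frac{1}{6355670} \approx 1.5734 \cdot 10^{-7}$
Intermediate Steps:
$\frac{1}{\left(3408263 + 2945362\right) + v{\left(2077,2045 \right)}} = \frac{1}{\left(3408263 + 2945362\right) + 2045} = \frac{1}{6353625 + 2045} = \frac{1}{6355670}$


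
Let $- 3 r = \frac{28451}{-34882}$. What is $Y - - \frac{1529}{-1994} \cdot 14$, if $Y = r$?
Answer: $- \frac{1091660491}{104332062} \approx -10.463$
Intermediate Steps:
$r = \frac{28451}{104646}$ ($r = - \frac{28451 \frac{1}{-34882}}{3} = - \frac{28451 \left(- \frac{1}{34882}\right)}{3} = \left(- \frac{1}{3}\right) \left(- \frac{28451}{34882}\right) = \frac{28451}{104646} \approx 0.27188$)
$Y = \frac{28451}{104646} \approx 0.27188$
$Y - - \frac{1529}{-1994} \cdot 14 = \frac{28451}{104646} - - \frac{1529}{-1994} \cdot 14 = \frac{28451}{104646} - \left(-1529\right) \left(- \frac{1}{1994}\right) 14 = \frac{28451}{104646} - \frac{1529}{1994} \cdot 14 = \frac{28451}{104646} - \frac{10703}{997} = - \frac{1091660491}{104332062}$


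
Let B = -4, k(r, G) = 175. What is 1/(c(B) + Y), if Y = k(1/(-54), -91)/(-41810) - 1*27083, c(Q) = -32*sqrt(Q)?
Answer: -1893726093322/51288078116610785 + 4475074816*I/51288078116610785 ≈ -3.6923e-5 + 8.7254e-8*I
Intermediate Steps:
Y = -226468081/8362 (Y = 175/(-41810) - 1*27083 = 175*(-1/41810) - 27083 = -35/8362 - 27083 = -226468081/8362 ≈ -27083.)
1/(c(B) + Y) = 1/(-64*I - 226468081/8362) = 1/(-226468081/8362 - 64*I) = 69923044*(-226468081/8362 + 64*I)/51288078116610785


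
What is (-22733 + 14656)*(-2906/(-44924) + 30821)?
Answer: -5591729352135/22462 ≈ -2.4894e+8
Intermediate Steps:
(-22733 + 14656)*(-2906/(-44924) + 30821) = -8077*(-2906*(-1/44924) + 30821) = -8077*(1453/22462 + 30821) = -8077*692302755/22462 = -5591729352135/22462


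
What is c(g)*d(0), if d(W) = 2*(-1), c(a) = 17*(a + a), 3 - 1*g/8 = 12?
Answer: 4896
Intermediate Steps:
g = -72 (g = 24 - 8*12 = 24 - 96 = -72)
c(a) = 34*a (c(a) = 17*(2*a) = 34*a)
d(W) = -2
c(g)*d(0) = (34*(-72))*(-2) = -2448*(-2) = 4896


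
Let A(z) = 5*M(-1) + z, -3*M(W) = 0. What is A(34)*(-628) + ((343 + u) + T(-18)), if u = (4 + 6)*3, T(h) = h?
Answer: -20997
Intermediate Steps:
M(W) = 0 (M(W) = -1/3*0 = 0)
u = 30 (u = 10*3 = 30)
A(z) = z (A(z) = 5*0 + z = 0 + z = z)
A(34)*(-628) + ((343 + u) + T(-18)) = 34*(-628) + ((343 + 30) - 18) = -21352 + (373 - 18) = -21352 + 355 = -20997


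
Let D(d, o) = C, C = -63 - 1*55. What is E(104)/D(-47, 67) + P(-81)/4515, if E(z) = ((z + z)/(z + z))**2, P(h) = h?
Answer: -4691/177590 ≈ -0.026415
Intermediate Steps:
C = -118 (C = -63 - 55 = -118)
D(d, o) = -118
E(z) = 1 (E(z) = ((2*z)/((2*z)))**2 = ((2*z)*(1/(2*z)))**2 = 1**2 = 1)
E(104)/D(-47, 67) + P(-81)/4515 = 1/(-118) - 81/4515 = 1*(-1/118) - 81*1/4515 = -1/118 - 27/1505 = -4691/177590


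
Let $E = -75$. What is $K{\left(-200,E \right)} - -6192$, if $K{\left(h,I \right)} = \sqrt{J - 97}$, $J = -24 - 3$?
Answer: $6192 + 2 i \sqrt{31} \approx 6192.0 + 11.136 i$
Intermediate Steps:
$J = -27$ ($J = -24 - 3 = -27$)
$K{\left(h,I \right)} = 2 i \sqrt{31}$ ($K{\left(h,I \right)} = \sqrt{-27 - 97} = \sqrt{-124} = 2 i \sqrt{31}$)
$K{\left(-200,E \right)} - -6192 = 2 i \sqrt{31} - -6192 = 2 i \sqrt{31} + 6192 = 6192 + 2 i \sqrt{31}$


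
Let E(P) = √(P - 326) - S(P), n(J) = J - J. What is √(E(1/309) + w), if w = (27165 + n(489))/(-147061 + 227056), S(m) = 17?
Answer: √(-45242435371050 + 8788234701*I*√31126497)/1647897 ≈ 1.9884 + 4.5403*I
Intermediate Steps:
n(J) = 0
E(P) = -17 + √(-326 + P) (E(P) = √(P - 326) - 1*17 = √(-326 + P) - 17 = -17 + √(-326 + P))
w = 1811/5333 (w = (27165 + 0)/(-147061 + 227056) = 27165/79995 = 27165*(1/79995) = 1811/5333 ≈ 0.33958)
√(E(1/309) + w) = √((-17 + √(-326 + 1/309)) + 1811/5333) = √((-17 + √(-100733/309)) + 1811/5333) = √((-17 + I*√31126497/309) + 1811/5333) = √(-88850/5333 + I*√31126497/309)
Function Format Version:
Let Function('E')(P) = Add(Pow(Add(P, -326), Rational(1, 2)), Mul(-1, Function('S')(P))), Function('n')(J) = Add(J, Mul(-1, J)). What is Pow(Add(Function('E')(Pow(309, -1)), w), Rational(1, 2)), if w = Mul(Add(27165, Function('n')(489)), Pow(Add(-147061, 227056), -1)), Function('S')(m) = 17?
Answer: Mul(Rational(1, 1647897), Pow(Add(-45242435371050, Mul(8788234701, I, Pow(31126497, Rational(1, 2)))), Rational(1, 2))) ≈ Add(1.9884, Mul(4.5403, I))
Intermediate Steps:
Function('n')(J) = 0
Function('E')(P) = Add(-17, Pow(Add(-326, P), Rational(1, 2))) (Function('E')(P) = Add(Pow(Add(P, -326), Rational(1, 2)), Mul(-1, 17)) = Add(Pow(Add(-326, P), Rational(1, 2)), -17) = Add(-17, Pow(Add(-326, P), Rational(1, 2))))
w = Rational(1811, 5333) (w = Mul(Add(27165, 0), Pow(Add(-147061, 227056), -1)) = Mul(27165, Pow(79995, -1)) = Mul(27165, Rational(1, 79995)) = Rational(1811, 5333) ≈ 0.33958)
Pow(Add(Function('E')(Pow(309, -1)), w), Rational(1, 2)) = Pow(Add(Add(-17, Pow(Add(-326, Pow(309, -1)), Rational(1, 2))), Rational(1811, 5333)), Rational(1, 2)) = Pow(Add(Add(-17, Pow(Add(-326, Rational(1, 309)), Rational(1, 2))), Rational(1811, 5333)), Rational(1, 2)) = Pow(Add(Add(-17, Pow(Rational(-100733, 309), Rational(1, 2))), Rational(1811, 5333)), Rational(1, 2)) = Pow(Add(Add(-17, Mul(Rational(1, 309), I, Pow(31126497, Rational(1, 2)))), Rational(1811, 5333)), Rational(1, 2)) = Pow(Add(Rational(-88850, 5333), Mul(Rational(1, 309), I, Pow(31126497, Rational(1, 2)))), Rational(1, 2))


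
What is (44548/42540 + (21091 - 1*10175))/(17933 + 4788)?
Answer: 116102797/241637835 ≈ 0.48048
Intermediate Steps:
(44548/42540 + (21091 - 1*10175))/(17933 + 4788) = (44548*(1/42540) + (21091 - 10175))/22721 = (11137/10635 + 10916)*(1/22721) = (116102797/10635)*(1/22721) = 116102797/241637835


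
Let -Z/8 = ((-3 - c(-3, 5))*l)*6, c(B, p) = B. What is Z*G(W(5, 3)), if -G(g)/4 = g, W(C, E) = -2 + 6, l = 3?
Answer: 0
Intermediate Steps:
W(C, E) = 4
G(g) = -4*g
Z = 0 (Z = -8*(-3 - 1*(-3))*3*6 = -8*(-3 + 3)*3*6 = -8*0*3*6 = -0*6 = -8*0 = 0)
Z*G(W(5, 3)) = 0*(-4*4) = 0*(-16) = 0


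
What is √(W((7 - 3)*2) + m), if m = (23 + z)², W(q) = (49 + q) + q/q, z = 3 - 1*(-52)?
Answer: √6142 ≈ 78.371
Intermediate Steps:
z = 55 (z = 3 + 52 = 55)
W(q) = 50 + q (W(q) = (49 + q) + 1 = 50 + q)
m = 6084 (m = (23 + 55)² = 78² = 6084)
√(W((7 - 3)*2) + m) = √((50 + (7 - 3)*2) + 6084) = √((50 + 4*2) + 6084) = √((50 + 8) + 6084) = √(58 + 6084) = √6142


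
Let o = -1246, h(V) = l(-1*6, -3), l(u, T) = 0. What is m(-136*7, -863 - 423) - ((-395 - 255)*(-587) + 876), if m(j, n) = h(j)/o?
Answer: -382426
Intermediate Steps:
h(V) = 0
m(j, n) = 0 (m(j, n) = 0/(-1246) = 0*(-1/1246) = 0)
m(-136*7, -863 - 423) - ((-395 - 255)*(-587) + 876) = 0 - ((-395 - 255)*(-587) + 876) = 0 - (-650*(-587) + 876) = 0 - (381550 + 876) = 0 - 1*382426 = 0 - 382426 = -382426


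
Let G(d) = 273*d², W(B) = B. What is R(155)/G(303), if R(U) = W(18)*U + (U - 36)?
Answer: 2909/25063857 ≈ 0.00011606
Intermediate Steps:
R(U) = -36 + 19*U (R(U) = 18*U + (U - 36) = 18*U + (-36 + U) = -36 + 19*U)
R(155)/G(303) = (-36 + 19*155)/((273*303²)) = (-36 + 2945)/((273*91809)) = 2909/25063857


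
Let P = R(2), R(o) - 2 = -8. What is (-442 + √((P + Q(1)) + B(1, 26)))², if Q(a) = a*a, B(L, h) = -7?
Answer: 195352 - 1768*I*√3 ≈ 1.9535e+5 - 3062.3*I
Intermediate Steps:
R(o) = -6 (R(o) = 2 - 8 = -6)
P = -6
Q(a) = a²
(-442 + √((P + Q(1)) + B(1, 26)))² = (-442 + √((-6 + 1²) - 7))² = (-442 + √((-6 + 1) - 7))² = (-442 + √(-5 - 7))² = (-442 + √(-12))² = (-442 + 2*I*√3)²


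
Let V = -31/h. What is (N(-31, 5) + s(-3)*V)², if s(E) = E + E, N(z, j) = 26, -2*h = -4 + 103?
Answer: 538756/1089 ≈ 494.73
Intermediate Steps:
h = -99/2 (h = -(-4 + 103)/2 = -½*99 = -99/2 ≈ -49.500)
s(E) = 2*E
V = 62/99 (V = -31/(-99/2) = -31*(-2/99) = 62/99 ≈ 0.62626)
(N(-31, 5) + s(-3)*V)² = (26 + (2*(-3))*(62/99))² = (26 - 6*62/99)² = (26 - 124/33)² = (734/33)² = 538756/1089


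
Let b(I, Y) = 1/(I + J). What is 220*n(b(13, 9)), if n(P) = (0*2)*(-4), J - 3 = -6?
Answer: 0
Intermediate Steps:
J = -3 (J = 3 - 6 = -3)
b(I, Y) = 1/(-3 + I) (b(I, Y) = 1/(I - 3) = 1/(-3 + I))
n(P) = 0 (n(P) = 0*(-4) = 0)
220*n(b(13, 9)) = 220*0 = 0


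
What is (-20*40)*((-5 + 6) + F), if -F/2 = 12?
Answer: 18400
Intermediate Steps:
F = -24 (F = -2*12 = -24)
(-20*40)*((-5 + 6) + F) = (-20*40)*((-5 + 6) - 24) = -800*(1 - 24) = -800*(-23) = 18400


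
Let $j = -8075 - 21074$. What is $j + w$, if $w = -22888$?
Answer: $-52037$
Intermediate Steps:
$j = -29149$
$j + w = -29149 - 22888 = -52037$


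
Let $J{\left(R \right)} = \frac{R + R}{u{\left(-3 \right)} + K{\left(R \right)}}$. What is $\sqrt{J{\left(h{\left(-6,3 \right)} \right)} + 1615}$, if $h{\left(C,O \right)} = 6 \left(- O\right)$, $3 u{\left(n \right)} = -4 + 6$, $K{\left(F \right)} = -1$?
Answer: $\sqrt{1723} \approx 41.509$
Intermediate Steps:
$u{\left(n \right)} = \frac{2}{3}$ ($u{\left(n \right)} = \frac{-4 + 6}{3} = \frac{1}{3} \cdot 2 = \frac{2}{3}$)
$h{\left(C,O \right)} = - 6 O$
$J{\left(R \right)} = - 6 R$ ($J{\left(R \right)} = \frac{R + R}{\frac{2}{3} - 1} = \frac{2 R}{- \frac{1}{3}} = 2 R \left(-3\right) = - 6 R$)
$\sqrt{J{\left(h{\left(-6,3 \right)} \right)} + 1615} = \sqrt{- 6 \left(\left(-6\right) 3\right) + 1615} = \sqrt{\left(-6\right) \left(-18\right) + 1615} = \sqrt{108 + 1615} = \sqrt{1723}$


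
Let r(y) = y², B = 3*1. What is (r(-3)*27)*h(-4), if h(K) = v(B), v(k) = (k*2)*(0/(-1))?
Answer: 0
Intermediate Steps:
B = 3
v(k) = 0 (v(k) = (2*k)*(0*(-1)) = (2*k)*0 = 0)
h(K) = 0
(r(-3)*27)*h(-4) = ((-3)²*27)*0 = (9*27)*0 = 243*0 = 0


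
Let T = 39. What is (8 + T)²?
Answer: 2209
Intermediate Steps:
(8 + T)² = (8 + 39)² = 47² = 2209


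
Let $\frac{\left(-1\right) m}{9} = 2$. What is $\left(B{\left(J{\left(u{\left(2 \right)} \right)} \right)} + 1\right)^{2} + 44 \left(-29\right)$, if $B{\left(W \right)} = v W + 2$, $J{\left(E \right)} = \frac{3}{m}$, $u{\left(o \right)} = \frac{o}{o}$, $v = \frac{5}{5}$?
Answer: $- \frac{45647}{36} \approx -1268.0$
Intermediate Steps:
$v = 1$ ($v = 5 \cdot \frac{1}{5} = 1$)
$m = -18$ ($m = \left(-9\right) 2 = -18$)
$u{\left(o \right)} = 1$
$J{\left(E \right)} = - \frac{1}{6}$ ($J{\left(E \right)} = \frac{3}{-18} = 3 \left(- \frac{1}{18}\right) = - \frac{1}{6}$)
$B{\left(W \right)} = 2 + W$ ($B{\left(W \right)} = 1 W + 2 = W + 2 = 2 + W$)
$\left(B{\left(J{\left(u{\left(2 \right)} \right)} \right)} + 1\right)^{2} + 44 \left(-29\right) = \left(\left(2 - \frac{1}{6}\right) + 1\right)^{2} + 44 \left(-29\right) = \left(\frac{11}{6} + 1\right)^{2} - 1276 = \left(\frac{17}{6}\right)^{2} - 1276 = \frac{289}{36} - 1276 = - \frac{45647}{36}$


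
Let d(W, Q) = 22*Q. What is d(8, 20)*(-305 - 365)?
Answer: -294800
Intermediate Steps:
d(8, 20)*(-305 - 365) = (22*20)*(-305 - 365) = 440*(-670) = -294800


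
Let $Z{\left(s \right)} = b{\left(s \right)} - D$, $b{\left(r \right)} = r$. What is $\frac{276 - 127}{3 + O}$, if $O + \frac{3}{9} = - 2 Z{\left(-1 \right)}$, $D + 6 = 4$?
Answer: $\frac{447}{2} \approx 223.5$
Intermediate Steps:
$D = -2$ ($D = -6 + 4 = -2$)
$Z{\left(s \right)} = 2 + s$ ($Z{\left(s \right)} = s - -2 = s + 2 = 2 + s$)
$O = - \frac{7}{3}$ ($O = - \frac{1}{3} - 2 \left(2 - 1\right) = - \frac{1}{3} - 2 = - \frac{7}{3} \approx -2.3333$)
$\frac{276 - 127}{3 + O} = \frac{276 - 127}{3 - \frac{7}{3}} = \frac{276 - 127}{\frac{2}{3}} = 149 \cdot \frac{3}{2} = \frac{447}{2}$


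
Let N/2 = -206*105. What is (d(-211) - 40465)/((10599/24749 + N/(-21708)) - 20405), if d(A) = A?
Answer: 1821102796116/913442657369 ≈ 1.9937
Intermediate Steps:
N = -43260 (N = 2*(-206*105) = 2*(-21630) = -43260)
(d(-211) - 40465)/((10599/24749 + N/(-21708)) - 20405) = (-211 - 40465)/((10599/24749 - 43260/(-21708)) - 20405) = -40676/((10599*(1/24749) - 43260*(-1/21708)) - 20405) = -40676/((10599/24749 + 3605/1809) - 20405) = -40676/(108393736/44770941 - 20405) = -40676/(-913442657369/44770941) = -40676*(-44770941/913442657369) = 1821102796116/913442657369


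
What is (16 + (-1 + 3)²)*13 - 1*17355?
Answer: -17095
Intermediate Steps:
(16 + (-1 + 3)²)*13 - 1*17355 = (16 + 2²)*13 - 17355 = (16 + 4)*13 - 17355 = 20*13 - 17355 = 260 - 17355 = -17095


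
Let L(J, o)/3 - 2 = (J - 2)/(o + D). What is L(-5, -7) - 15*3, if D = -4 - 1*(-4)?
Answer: -36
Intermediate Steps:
D = 0 (D = -4 + 4 = 0)
L(J, o) = 6 + 3*(-2 + J)/o (L(J, o) = 6 + 3*((J - 2)/(o + 0)) = 6 + 3*((-2 + J)/o) = 6 + 3*(-2 + J)/o)
L(-5, -7) - 15*3 = 3*(-2 - 5 + 2*(-7))/(-7) - 15*3 = 3*(-1/7)*(-2 - 5 - 14) - 45 = 3*(-1/7)*(-21) - 45 = 9 - 45 = -36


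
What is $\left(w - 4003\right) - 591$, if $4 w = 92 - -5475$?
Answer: $- \frac{12809}{4} \approx -3202.3$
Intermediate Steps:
$w = \frac{5567}{4}$ ($w = \frac{92 - -5475}{4} = \frac{92 + 5475}{4} = \frac{1}{4} \cdot 5567 = \frac{5567}{4} \approx 1391.8$)
$\left(w - 4003\right) - 591 = \left(\frac{5567}{4} - 4003\right) - 591 = - \frac{10445}{4} - 591 = - \frac{12809}{4}$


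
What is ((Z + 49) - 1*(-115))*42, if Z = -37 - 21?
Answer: 4452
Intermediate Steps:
Z = -58
((Z + 49) - 1*(-115))*42 = ((-58 + 49) - 1*(-115))*42 = (-9 + 115)*42 = 106*42 = 4452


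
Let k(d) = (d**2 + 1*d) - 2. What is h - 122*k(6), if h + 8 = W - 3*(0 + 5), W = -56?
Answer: -4959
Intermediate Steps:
h = -79 (h = -8 + (-56 - 3*(0 + 5)) = -8 + (-56 - 3*5) = -8 + (-56 - 1*15) = -8 + (-56 - 15) = -8 - 71 = -79)
k(d) = -2 + d + d**2 (k(d) = (d**2 + d) - 2 = (d + d**2) - 2 = -2 + d + d**2)
h - 122*k(6) = -79 - 122*(-2 + 6 + 6**2) = -79 - 122*(-2 + 6 + 36) = -79 - 122*40 = -79 - 4880 = -4959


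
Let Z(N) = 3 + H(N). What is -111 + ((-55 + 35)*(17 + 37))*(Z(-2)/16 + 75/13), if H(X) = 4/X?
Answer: -166641/26 ≈ -6409.3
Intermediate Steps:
Z(N) = 3 + 4/N
-111 + ((-55 + 35)*(17 + 37))*(Z(-2)/16 + 75/13) = -111 + ((-55 + 35)*(17 + 37))*((3 + 4/(-2))/16 + 75/13) = -111 + (-20*54)*((3 + 4*(-½))*(1/16) + 75*(1/13)) = -111 - 1080*((3 - 2)*(1/16) + 75/13) = -111 - 1080*(1*(1/16) + 75/13) = -111 - 1080*(1/16 + 75/13) = -111 - 1080*1213/208 = -111 - 163755/26 = -166641/26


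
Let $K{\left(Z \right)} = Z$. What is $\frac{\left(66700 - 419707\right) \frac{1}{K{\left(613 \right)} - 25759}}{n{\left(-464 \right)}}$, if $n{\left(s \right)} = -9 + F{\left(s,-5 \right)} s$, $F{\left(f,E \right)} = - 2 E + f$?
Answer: $\frac{39223}{588547718} \approx 6.6644 \cdot 10^{-5}$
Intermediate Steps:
$F{\left(f,E \right)} = f - 2 E$
$n{\left(s \right)} = -9 + s \left(10 + s\right)$ ($n{\left(s \right)} = -9 + \left(s - -10\right) s = -9 + \left(s + 10\right) s = -9 + \left(10 + s\right) s = -9 + s \left(10 + s\right)$)
$\frac{\left(66700 - 419707\right) \frac{1}{K{\left(613 \right)} - 25759}}{n{\left(-464 \right)}} = \frac{\left(66700 - 419707\right) \frac{1}{613 - 25759}}{-9 - 464 \left(10 - 464\right)} = \frac{\left(-353007\right) \frac{1}{-25146}}{-9 - -210656} = \frac{\left(-353007\right) \left(- \frac{1}{25146}\right)}{-9 + 210656} = \frac{39223}{2794 \cdot 210647} = \frac{39223}{2794} \cdot \frac{1}{210647} = \frac{39223}{588547718}$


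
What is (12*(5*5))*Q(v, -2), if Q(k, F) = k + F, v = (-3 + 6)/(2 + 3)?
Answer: -420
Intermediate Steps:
v = 3/5 ≈ 0.60000
Q(k, F) = F + k
(12*(5*5))*Q(v, -2) = (12*(5*5))*(-2 + 3/5) = (12*25)*(-7/5) = 300*(-7/5) = -420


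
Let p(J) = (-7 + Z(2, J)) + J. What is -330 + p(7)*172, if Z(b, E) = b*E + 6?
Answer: 3110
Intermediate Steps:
Z(b, E) = 6 + E*b (Z(b, E) = E*b + 6 = 6 + E*b)
p(J) = -1 + 3*J (p(J) = (-7 + (6 + J*2)) + J = (-7 + (6 + 2*J)) + J = (-1 + 2*J) + J = -1 + 3*J)
-330 + p(7)*172 = -330 + (-1 + 3*7)*172 = -330 + (-1 + 21)*172 = -330 + 20*172 = -330 + 3440 = 3110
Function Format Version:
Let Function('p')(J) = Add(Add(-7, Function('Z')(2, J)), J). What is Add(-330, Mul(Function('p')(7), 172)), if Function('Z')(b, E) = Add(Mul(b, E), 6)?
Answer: 3110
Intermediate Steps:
Function('Z')(b, E) = Add(6, Mul(E, b)) (Function('Z')(b, E) = Add(Mul(E, b), 6) = Add(6, Mul(E, b)))
Function('p')(J) = Add(-1, Mul(3, J)) (Function('p')(J) = Add(Add(-7, Add(6, Mul(J, 2))), J) = Add(Add(-7, Add(6, Mul(2, J))), J) = Add(Add(-1, Mul(2, J)), J) = Add(-1, Mul(3, J)))
Add(-330, Mul(Function('p')(7), 172)) = Add(-330, Mul(Add(-1, Mul(3, 7)), 172)) = Add(-330, Mul(Add(-1, 21), 172)) = Add(-330, Mul(20, 172)) = Add(-330, 3440) = 3110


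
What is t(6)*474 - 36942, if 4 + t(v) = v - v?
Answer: -38838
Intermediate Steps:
t(v) = -4 (t(v) = -4 + (v - v) = -4 + 0 = -4)
t(6)*474 - 36942 = -4*474 - 36942 = -1896 - 36942 = -38838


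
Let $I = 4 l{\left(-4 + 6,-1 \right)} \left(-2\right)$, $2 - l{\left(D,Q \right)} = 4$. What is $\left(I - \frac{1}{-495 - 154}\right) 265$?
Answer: $\frac{2752025}{649} \approx 4240.4$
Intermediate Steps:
$l{\left(D,Q \right)} = -2$ ($l{\left(D,Q \right)} = 2 - 4 = -2$)
$I = 16$ ($I = 4 \left(-2\right) \left(-2\right) = \left(-8\right) \left(-2\right) = 16$)
$\left(I - \frac{1}{-495 - 154}\right) 265 = \left(16 - \frac{1}{-495 - 154}\right) 265 = \left(16 - \frac{1}{-649}\right) 265 = \left(16 - - \frac{1}{649}\right) 265 = \left(16 + \frac{1}{649}\right) 265 = \frac{10385}{649} \cdot 265 = \frac{2752025}{649}$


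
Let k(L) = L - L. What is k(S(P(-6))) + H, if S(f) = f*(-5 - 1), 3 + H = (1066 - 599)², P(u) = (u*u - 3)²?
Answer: 218086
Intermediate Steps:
P(u) = (-3 + u²)² (P(u) = (u² - 3)² = (-3 + u²)²)
H = 218086 (H = -3 + (1066 - 599)² = -3 + 467² = -3 + 218089 = 218086)
S(f) = -6*f (S(f) = f*(-6) = -6*f)
k(L) = 0
k(S(P(-6))) + H = 0 + 218086 = 218086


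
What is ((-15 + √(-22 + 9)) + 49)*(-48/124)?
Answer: -408/31 - 12*I*√13/31 ≈ -13.161 - 1.3957*I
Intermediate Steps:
((-15 + √(-22 + 9)) + 49)*(-48/124) = ((-15 + √(-13)) + 49)*(-48*1/124) = ((-15 + I*√13) + 49)*(-12/31) = (34 + I*√13)*(-12/31) = -408/31 - 12*I*√13/31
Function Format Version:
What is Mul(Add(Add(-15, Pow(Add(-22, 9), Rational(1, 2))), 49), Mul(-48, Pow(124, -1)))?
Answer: Add(Rational(-408, 31), Mul(Rational(-12, 31), I, Pow(13, Rational(1, 2)))) ≈ Add(-13.161, Mul(-1.3957, I))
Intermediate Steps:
Mul(Add(Add(-15, Pow(Add(-22, 9), Rational(1, 2))), 49), Mul(-48, Pow(124, -1))) = Mul(Add(Add(-15, Pow(-13, Rational(1, 2))), 49), Mul(-48, Rational(1, 124))) = Mul(Add(Add(-15, Mul(I, Pow(13, Rational(1, 2)))), 49), Rational(-12, 31)) = Mul(Add(34, Mul(I, Pow(13, Rational(1, 2)))), Rational(-12, 31)) = Add(Rational(-408, 31), Mul(Rational(-12, 31), I, Pow(13, Rational(1, 2))))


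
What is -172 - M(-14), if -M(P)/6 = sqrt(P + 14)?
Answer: -172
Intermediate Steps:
M(P) = -6*sqrt(14 + P) (M(P) = -6*sqrt(P + 14) = -6*sqrt(14 + P))
-172 - M(-14) = -172 - (-6)*sqrt(14 - 14) = -172 - (-6)*sqrt(0) = -172 - (-6)*0 = -172 - 1*0 = -172 + 0 = -172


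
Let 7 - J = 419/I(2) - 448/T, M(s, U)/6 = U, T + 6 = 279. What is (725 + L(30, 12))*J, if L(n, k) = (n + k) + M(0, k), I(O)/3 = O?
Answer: -1334849/26 ≈ -51340.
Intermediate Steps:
T = 273 (T = -6 + 279 = 273)
M(s, U) = 6*U
I(O) = 3*O
L(n, k) = n + 7*k (L(n, k) = (n + k) + 6*k = (k + n) + 6*k = n + 7*k)
J = -1591/26 (J = 7 - (419/((3*2)) - 448/273) = 7 - (419/6 - 448*1/273) = 7 - (419*(⅙) - 64/39) = 7 - (419/6 - 64/39) = 7 - 1*1773/26 = 7 - 1773/26 = -1591/26 ≈ -61.192)
(725 + L(30, 12))*J = (725 + (30 + 7*12))*(-1591/26) = (725 + (30 + 84))*(-1591/26) = (725 + 114)*(-1591/26) = 839*(-1591/26) = -1334849/26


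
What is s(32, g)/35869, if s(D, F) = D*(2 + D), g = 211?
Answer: 1088/35869 ≈ 0.030333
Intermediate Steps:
s(32, g)/35869 = (32*(2 + 32))/35869 = (32*34)*(1/35869) = 1088*(1/35869) = 1088/35869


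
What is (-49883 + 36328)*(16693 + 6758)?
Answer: -317878305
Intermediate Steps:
(-49883 + 36328)*(16693 + 6758) = -13555*23451 = -317878305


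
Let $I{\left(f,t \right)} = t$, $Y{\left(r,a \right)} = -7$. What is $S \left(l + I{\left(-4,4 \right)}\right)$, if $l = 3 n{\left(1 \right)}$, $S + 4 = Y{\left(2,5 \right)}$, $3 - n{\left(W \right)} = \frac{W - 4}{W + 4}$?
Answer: $- \frac{814}{5} \approx -162.8$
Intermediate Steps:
$n{\left(W \right)} = 3 - \frac{-4 + W}{4 + W}$ ($n{\left(W \right)} = 3 - \frac{W - 4}{W + 4} = 3 - \frac{-4 + W}{4 + W}$)
$S = -11$ ($S = -4 - 7 = -11$)
$l = \frac{54}{5}$ ($l = 3 \frac{2 \left(8 + 1\right)}{4 + 1} = 3 \cdot 2 \cdot \frac{1}{5} \cdot 9 = 3 \cdot \frac{18}{5} = \frac{54}{5} \approx 10.8$)
$S \left(l + I{\left(-4,4 \right)}\right) = - 11 \left(\frac{54}{5} + 4\right) = \left(-11\right) \frac{74}{5} = - \frac{814}{5}$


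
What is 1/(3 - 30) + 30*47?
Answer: 38069/27 ≈ 1410.0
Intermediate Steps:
1/(3 - 30) + 30*47 = 1/(-27) + 1410 = -1/27 + 1410 = 38069/27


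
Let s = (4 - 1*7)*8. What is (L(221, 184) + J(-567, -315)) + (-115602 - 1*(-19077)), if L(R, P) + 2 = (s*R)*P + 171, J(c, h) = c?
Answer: -1072859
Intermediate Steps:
s = -24 (s = (4 - 7)*8 = -3*8 = -24)
L(R, P) = 169 - 24*P*R (L(R, P) = -2 + ((-24*R)*P + 171) = -2 + (-24*P*R + 171) = -2 + (171 - 24*P*R) = 169 - 24*P*R)
(L(221, 184) + J(-567, -315)) + (-115602 - 1*(-19077)) = ((169 - 24*184*221) - 567) + (-115602 - 1*(-19077)) = ((169 - 975936) - 567) + (-115602 + 19077) = (-975767 - 567) - 96525 = -976334 - 96525 = -1072859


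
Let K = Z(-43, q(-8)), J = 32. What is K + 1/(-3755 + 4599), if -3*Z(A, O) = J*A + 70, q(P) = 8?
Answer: 1102267/2532 ≈ 435.33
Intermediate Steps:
Z(A, O) = -70/3 - 32*A/3 (Z(A, O) = -(32*A + 70)/3 = -(70 + 32*A)/3 = -70/3 - 32*A/3)
K = 1306/3 (K = -70/3 - 32/3*(-43) = -70/3 + 1376/3 = 1306/3 ≈ 435.33)
K + 1/(-3755 + 4599) = 1306/3 + 1/(-3755 + 4599) = 1306/3 + 1/844 = 1102267/2532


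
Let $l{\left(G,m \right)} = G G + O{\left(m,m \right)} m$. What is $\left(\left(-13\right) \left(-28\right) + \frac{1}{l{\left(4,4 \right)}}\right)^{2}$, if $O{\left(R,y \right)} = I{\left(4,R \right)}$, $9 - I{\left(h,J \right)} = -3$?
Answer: $\frac{542750209}{4096} \approx 1.3251 \cdot 10^{5}$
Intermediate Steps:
$I{\left(h,J \right)} = 12$ ($I{\left(h,J \right)} = 9 - -3 = 9 + 3 = 12$)
$O{\left(R,y \right)} = 12$
$l{\left(G,m \right)} = G^{2} + 12 m$ ($l{\left(G,m \right)} = G G + 12 m = G^{2} + 12 m$)
$\left(\left(-13\right) \left(-28\right) + \frac{1}{l{\left(4,4 \right)}}\right)^{2} = \left(\left(-13\right) \left(-28\right) + \frac{1}{4^{2} + 12 \cdot 4}\right)^{2} = \left(364 + \frac{1}{16 + 48}\right)^{2} = \left(364 + \frac{1}{64}\right)^{2} = \left(\frac{23297}{64}\right)^{2} = \frac{542750209}{4096}$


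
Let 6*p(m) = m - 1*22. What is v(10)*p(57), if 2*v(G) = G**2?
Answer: 875/3 ≈ 291.67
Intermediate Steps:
v(G) = G**2/2
p(m) = -11/3 + m/6 (p(m) = (m - 1*22)/6 = (m - 22)/6 = (-22 + m)/6 = -11/3 + m/6)
v(10)*p(57) = ((1/2)*10**2)*(-11/3 + (1/6)*57) = ((1/2)*100)*(-11/3 + 19/2) = 50*(35/6) = 875/3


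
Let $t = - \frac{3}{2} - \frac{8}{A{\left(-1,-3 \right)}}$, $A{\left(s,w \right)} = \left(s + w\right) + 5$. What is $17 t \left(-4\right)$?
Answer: $646$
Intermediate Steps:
$A{\left(s,w \right)} = 5 + s + w$
$t = - \frac{19}{2}$ ($t = - \frac{3}{2} - \frac{8}{5 - 1 - 3} = \left(-3\right) \frac{1}{2} - \frac{8}{1} = - \frac{3}{2} - 8 = - \frac{19}{2} \approx -9.5$)
$17 t \left(-4\right) = 17 \left(- \frac{19}{2}\right) \left(-4\right) = \left(- \frac{323}{2}\right) \left(-4\right) = 646$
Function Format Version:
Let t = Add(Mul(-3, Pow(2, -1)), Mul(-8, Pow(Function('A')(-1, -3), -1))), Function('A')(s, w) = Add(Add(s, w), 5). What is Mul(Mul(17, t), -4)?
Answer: 646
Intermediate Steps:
Function('A')(s, w) = Add(5, s, w)
t = Rational(-19, 2) (t = Add(Mul(-3, Pow(2, -1)), Mul(-8, Pow(Add(5, -1, -3), -1))) = Add(Mul(-3, Rational(1, 2)), Mul(-8, Pow(1, -1))) = Add(Rational(-3, 2), Mul(-8, 1)) = Add(Rational(-3, 2), -8) = Rational(-19, 2) ≈ -9.5000)
Mul(Mul(17, t), -4) = Mul(Mul(17, Rational(-19, 2)), -4) = Mul(Rational(-323, 2), -4) = 646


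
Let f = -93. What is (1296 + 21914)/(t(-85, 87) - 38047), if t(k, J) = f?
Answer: -2321/3814 ≈ -0.60855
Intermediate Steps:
t(k, J) = -93
(1296 + 21914)/(t(-85, 87) - 38047) = (1296 + 21914)/(-93 - 38047) = 23210/(-38140) = 23210*(-1/38140) = -2321/3814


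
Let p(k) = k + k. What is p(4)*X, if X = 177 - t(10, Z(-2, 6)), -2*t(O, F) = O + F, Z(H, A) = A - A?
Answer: 1456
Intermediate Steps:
Z(H, A) = 0
t(O, F) = -F/2 - O/2 (t(O, F) = -(O + F)/2 = -(F + O)/2 = -F/2 - O/2)
p(k) = 2*k
X = 182 (X = 177 - (-½*0 - ½*10) = 177 - (0 - 5) = 177 - 1*(-5) = 177 + 5 = 182)
p(4)*X = (2*4)*182 = 8*182 = 1456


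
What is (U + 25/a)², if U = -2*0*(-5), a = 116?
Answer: 625/13456 ≈ 0.046448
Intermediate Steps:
U = 0 (U = 0*(-5) = 0)
(U + 25/a)² = (0 + 25/116)² = (25/116)² = 625/13456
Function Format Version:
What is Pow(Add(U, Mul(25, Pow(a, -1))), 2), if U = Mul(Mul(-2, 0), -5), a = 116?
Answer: Rational(625, 13456) ≈ 0.046448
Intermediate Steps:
U = 0 (U = Mul(0, -5) = 0)
Pow(Add(U, Mul(25, Pow(a, -1))), 2) = Pow(Add(0, Mul(25, Pow(116, -1))), 2) = Pow(Add(0, Mul(25, Rational(1, 116))), 2) = Pow(Add(0, Rational(25, 116)), 2) = Pow(Rational(25, 116), 2) = Rational(625, 13456)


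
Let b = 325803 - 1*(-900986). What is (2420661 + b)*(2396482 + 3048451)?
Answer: 19860120870850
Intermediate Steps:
b = 1226789 (b = 325803 + 900986 = 1226789)
(2420661 + b)*(2396482 + 3048451) = (2420661 + 1226789)*(2396482 + 3048451) = 3647450*5444933 = 19860120870850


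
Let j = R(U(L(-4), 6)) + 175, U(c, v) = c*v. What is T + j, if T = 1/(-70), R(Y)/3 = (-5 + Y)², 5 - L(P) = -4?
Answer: 516459/70 ≈ 7378.0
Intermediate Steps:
L(P) = 9 (L(P) = 5 - 1*(-4) = 5 + 4 = 9)
R(Y) = 3*(-5 + Y)²
T = -1/70 ≈ -0.014286
j = 7378 (j = 3*(-5 + 9*6)² + 175 = 3*(-5 + 54)² + 175 = 3*49² + 175 = 3*2401 + 175 = 7203 + 175 = 7378)
T + j = -1/70 + 7378 = 516459/70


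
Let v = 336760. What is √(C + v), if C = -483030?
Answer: I*√146270 ≈ 382.45*I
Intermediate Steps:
√(C + v) = √(-483030 + 336760) = √(-146270) = I*√146270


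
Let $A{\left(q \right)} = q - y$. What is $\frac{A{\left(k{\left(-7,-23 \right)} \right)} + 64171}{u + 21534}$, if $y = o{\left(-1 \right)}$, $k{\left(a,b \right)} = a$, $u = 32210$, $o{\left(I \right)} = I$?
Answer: $\frac{64165}{53744} \approx 1.1939$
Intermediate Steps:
$y = -1$
$A{\left(q \right)} = 1 + q$ ($A{\left(q \right)} = q - -1 = q + 1 = 1 + q$)
$\frac{A{\left(k{\left(-7,-23 \right)} \right)} + 64171}{u + 21534} = \frac{\left(1 - 7\right) + 64171}{32210 + 21534} = \frac{-6 + 64171}{53744} = 64165 \cdot \frac{1}{53744} = \frac{64165}{53744}$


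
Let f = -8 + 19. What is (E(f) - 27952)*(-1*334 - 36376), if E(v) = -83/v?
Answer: 11290344050/11 ≈ 1.0264e+9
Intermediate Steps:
f = 11
(E(f) - 27952)*(-1*334 - 36376) = (-83/11 - 27952)*(-1*334 - 36376) = (-83*1/11 - 27952)*(-334 - 36376) = (-83/11 - 27952)*(-36710) = -307555/11*(-36710) = 11290344050/11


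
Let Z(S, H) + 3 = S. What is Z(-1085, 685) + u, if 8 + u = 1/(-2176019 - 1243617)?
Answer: -3747921057/3419636 ≈ -1096.0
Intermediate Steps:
u = -27357089/3419636 (u = -8 + 1/(-2176019 - 1243617) = -8 + 1/(-3419636) = -8 - 1/3419636 = -27357089/3419636 ≈ -8.0000)
Z(S, H) = -3 + S
Z(-1085, 685) + u = (-3 - 1085) - 27357089/3419636 = -1088 - 27357089/3419636 = -3747921057/3419636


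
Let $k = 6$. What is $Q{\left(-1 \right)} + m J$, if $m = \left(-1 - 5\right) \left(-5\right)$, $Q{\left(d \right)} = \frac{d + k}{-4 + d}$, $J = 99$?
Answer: $2969$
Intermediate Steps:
$Q{\left(d \right)} = \frac{6 + d}{-4 + d}$ ($Q{\left(d \right)} = \frac{d + 6}{-4 + d} = \frac{6 + d}{-4 + d}$)
$m = 30$ ($m = \left(-6\right) \left(-5\right) = 30$)
$Q{\left(-1 \right)} + m J = \frac{6 - 1}{-4 - 1} + 30 \cdot 99 = \frac{1}{-5} \cdot 5 + 2970 = \left(- \frac{1}{5}\right) 5 + 2970 = -1 + 2970 = 2969$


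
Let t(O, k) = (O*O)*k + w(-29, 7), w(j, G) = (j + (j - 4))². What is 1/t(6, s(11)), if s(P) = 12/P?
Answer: 11/42716 ≈ 0.00025751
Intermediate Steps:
w(j, G) = (-4 + 2*j)² (w(j, G) = (j + (-4 + j))² = (-4 + 2*j)²)
t(O, k) = 3844 + k*O² (t(O, k) = (O*O)*k + 4*(-2 - 29)² = O²*k + 4*(-31)² = k*O² + 4*961 = k*O² + 3844 = 3844 + k*O²)
1/t(6, s(11)) = 1/(3844 + (12/11)*6²) = 1/(3844 + (12*(1/11))*36) = 1/(3844 + (12/11)*36) = 1/(3844 + 432/11) = 1/(42716/11) = 11/42716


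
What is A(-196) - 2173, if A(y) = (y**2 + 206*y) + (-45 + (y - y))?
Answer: -4178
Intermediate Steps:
A(y) = -45 + y**2 + 206*y (A(y) = (y**2 + 206*y) + (-45 + 0) = (y**2 + 206*y) - 45 = -45 + y**2 + 206*y)
A(-196) - 2173 = (-45 + (-196)**2 + 206*(-196)) - 2173 = (-45 + 38416 - 40376) - 2173 = -2005 - 2173 = -4178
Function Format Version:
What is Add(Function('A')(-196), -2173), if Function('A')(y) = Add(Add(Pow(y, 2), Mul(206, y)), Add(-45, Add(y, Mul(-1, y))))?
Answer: -4178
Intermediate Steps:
Function('A')(y) = Add(-45, Pow(y, 2), Mul(206, y)) (Function('A')(y) = Add(Add(Pow(y, 2), Mul(206, y)), Add(-45, 0)) = Add(Add(Pow(y, 2), Mul(206, y)), -45) = Add(-45, Pow(y, 2), Mul(206, y)))
Add(Function('A')(-196), -2173) = Add(Add(-45, Pow(-196, 2), Mul(206, -196)), -2173) = Add(Add(-45, 38416, -40376), -2173) = Add(-2005, -2173) = -4178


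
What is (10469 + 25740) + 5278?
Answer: 41487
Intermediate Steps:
(10469 + 25740) + 5278 = 36209 + 5278 = 41487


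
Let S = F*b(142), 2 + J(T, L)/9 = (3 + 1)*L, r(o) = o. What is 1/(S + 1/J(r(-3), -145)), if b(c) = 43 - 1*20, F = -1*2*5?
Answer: -5238/1204741 ≈ -0.0043478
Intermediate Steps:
F = -10 (F = -2*5 = -10)
J(T, L) = -18 + 36*L (J(T, L) = -18 + 9*((3 + 1)*L) = -18 + 9*(4*L) = -18 + 36*L)
b(c) = 23 (b(c) = 43 - 20 = 23)
S = -230 (S = -10*23 = -230)
1/(S + 1/J(r(-3), -145)) = 1/(-230 + 1/(-18 + 36*(-145))) = 1/(-230 + 1/(-18 - 5220)) = 1/(-230 + 1/(-5238)) = 1/(-230 - 1/5238) = 1/(-1204741/5238) = -5238/1204741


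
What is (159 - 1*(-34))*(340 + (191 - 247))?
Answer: 54812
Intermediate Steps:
(159 - 1*(-34))*(340 + (191 - 247)) = (159 + 34)*(340 - 56) = 193*284 = 54812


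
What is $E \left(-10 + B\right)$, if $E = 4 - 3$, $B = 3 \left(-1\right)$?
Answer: $-13$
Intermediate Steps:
$B = -3$
$E = 1$ ($E = 4 - 3 = 1$)
$E \left(-10 + B\right) = 1 \left(-10 - 3\right) = 1 \left(-13\right) = -13$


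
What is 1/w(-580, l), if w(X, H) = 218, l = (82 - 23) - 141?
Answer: 1/218 ≈ 0.0045872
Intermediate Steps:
l = -82 (l = 59 - 141 = -82)
1/w(-580, l) = 1/218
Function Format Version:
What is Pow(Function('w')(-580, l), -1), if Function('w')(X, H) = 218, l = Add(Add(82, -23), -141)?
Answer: Rational(1, 218) ≈ 0.0045872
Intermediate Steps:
l = -82 (l = Add(59, -141) = -82)
Pow(Function('w')(-580, l), -1) = Pow(218, -1) = Rational(1, 218)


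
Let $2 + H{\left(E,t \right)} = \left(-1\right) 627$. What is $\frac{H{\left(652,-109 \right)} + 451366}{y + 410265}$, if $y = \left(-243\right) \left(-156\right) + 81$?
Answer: $\frac{450737}{448254} \approx 1.0055$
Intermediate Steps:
$H{\left(E,t \right)} = -629$ ($H{\left(E,t \right)} = -2 - 627 = -629$)
$y = 37989$ ($y = 37908 + 81 = 37989$)
$\frac{H{\left(652,-109 \right)} + 451366}{y + 410265} = \frac{-629 + 451366}{37989 + 410265} = \frac{450737}{448254}$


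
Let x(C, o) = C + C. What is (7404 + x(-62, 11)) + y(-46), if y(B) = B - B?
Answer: 7280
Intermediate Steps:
y(B) = 0
x(C, o) = 2*C
(7404 + x(-62, 11)) + y(-46) = (7404 + 2*(-62)) + 0 = (7404 - 124) + 0 = 7280 + 0 = 7280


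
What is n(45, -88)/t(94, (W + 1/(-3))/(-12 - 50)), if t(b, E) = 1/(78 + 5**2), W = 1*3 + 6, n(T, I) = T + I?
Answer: -4429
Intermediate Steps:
n(T, I) = I + T
W = 9 (W = 3 + 6 = 9)
t(b, E) = 1/103 (t(b, E) = 1/(78 + 25) = 1/103)
n(45, -88)/t(94, (W + 1/(-3))/(-12 - 50)) = (-88 + 45)/(1/103) = -43*103 = -4429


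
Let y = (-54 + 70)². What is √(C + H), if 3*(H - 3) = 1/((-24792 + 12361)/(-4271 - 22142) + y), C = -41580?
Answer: 2*I*√476984115651829562/6774159 ≈ 203.9*I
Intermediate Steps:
y = 256 (y = 16² = 256)
H = 60993844/20322477 (H = 3 + 1/(3*((-24792 + 12361)/(-4271 - 22142) + 256)) = 3 + 1/(3*(-12431/(-26413) + 256)) = 3 + 1/(3*(-12431*(-1/26413) + 256)) = 3 + 1/(3*(12431/26413 + 256)) = 3 + 1/(3*(6774159/26413)) = 3 + (⅓)*(26413/6774159) = 3 + 26413/20322477 = 60993844/20322477 ≈ 3.0013)
√(C + H) = √(-41580 + 60993844/20322477) = √(-844947599816/20322477) = 2*I*√476984115651829562/6774159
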